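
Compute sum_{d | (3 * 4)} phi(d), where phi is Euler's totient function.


First, 3 * 4 = 12. One classical identity is sum_{d | n} phi(d) = n (each k in [1, n] has a unique gcd with n, and among the k's with gcd(k, n) = n/d there are phi(d) of them). So the sum equals 12. We also verify directly:
Divisors of 12: 1, 2, 3, 4, 6, 12.
phi values: 1, 1, 2, 2, 2, 4.
Sum = 12.

12


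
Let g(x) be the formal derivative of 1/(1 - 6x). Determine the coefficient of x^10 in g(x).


Differentiate termwise: d/dx sum_{k>=0} 6^k x^k = sum_{k>=1} k 6^k x^(k-1) = sum_{j>=0} (j+1) 6^(j+1) x^j.
Equivalently, d/dx [1/(1 - 6x)] = 6/(1 - 6x)^2.
For j = 10: 11 * 6^11 = 11 * 362797056 = 3990767616.

3990767616


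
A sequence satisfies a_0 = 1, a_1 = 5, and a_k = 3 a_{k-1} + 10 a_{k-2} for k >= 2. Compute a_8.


The characteristic equation is t^2 - 3 t - 10 = 0, with roots r_1 = 5 and r_2 = -2 (so c_1 = r_1 + r_2, c_2 = -r_1 r_2 as required).
One can use the closed form a_n = A r_1^n + B r_2^n, but direct iteration is more reliable:
a_0 = 1, a_1 = 5, a_2 = 25, a_3 = 125, a_4 = 625, a_5 = 3125, a_6 = 15625, a_7 = 78125, a_8 = 390625.
So a_8 = 390625.

390625


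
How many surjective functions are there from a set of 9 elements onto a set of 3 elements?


By inclusion-exclusion on which target elements are missed, the number of surjections from an n-set onto a k-set is
surj(n, k) = sum_{j=0}^{k} (-1)^j C(k, j) (k - j)^n.
Equivalently surj(n, k) = k! * S(n, k), where S(n, k) is the Stirling number of the second kind.
For n = 9, k = 3:
S(9, 3) = 3025, so
surj = 3! * 3025 = 6 * 3025 = 18150.

18150


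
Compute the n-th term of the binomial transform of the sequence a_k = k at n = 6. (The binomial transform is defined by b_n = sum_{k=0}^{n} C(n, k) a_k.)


With a_k = k, b_n = sum_{k=0}^{n} C(n, k) k. Using k * C(n, k) = n * C(n-1, k-1) gives b_n = n * sum_{k>=1} C(n-1, k-1) = n * 2^(n-1).
For n = 6: 6 * 2^5 = 6 * 32 = 192.

192


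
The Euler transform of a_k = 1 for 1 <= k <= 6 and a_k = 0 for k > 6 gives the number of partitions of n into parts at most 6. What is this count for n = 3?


Partitions of 3 into parts at most 6:
Using generating function (1-x)^(-1)(1-x^2)^(-1)...(1-x^6)^(-1),
the coefficient of x^3 = 3

3


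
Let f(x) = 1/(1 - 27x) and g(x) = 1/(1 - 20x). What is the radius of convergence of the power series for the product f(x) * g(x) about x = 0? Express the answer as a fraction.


The radius of 1/(1 - 27x) is 1/27 (nearest singularity at x = 1/27), and the radius of 1/(1 - 20x) is 1/20.
The product f(x)*g(x) = 1/((1 - 27x)(1 - 20x)) has singularities at both 1/27 and 1/20, so its radius of convergence is the distance to the nearest one:
min(1/27, 1/20) = 1/27.

1/27


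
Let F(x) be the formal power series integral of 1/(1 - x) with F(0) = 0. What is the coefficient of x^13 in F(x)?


1/(1 - x) = sum_{k>=0} x^k. Integrating termwise and using F(0) = 0 gives
F(x) = sum_{k>=0} x^(k+1) / (k+1) = sum_{m>=1} x^m / m = -ln(1 - x).
So the coefficient of x^13 is 1/13 = 1/13.

1/13


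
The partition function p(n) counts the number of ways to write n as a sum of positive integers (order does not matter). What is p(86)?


Using the generating function prod_{k>=1} 1/(1-x^k), we compute p(86).
By dynamic programming over parts 1 through 86:
p(86) = 34262962

34262962


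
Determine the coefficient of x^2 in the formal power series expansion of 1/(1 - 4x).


The geometric series identity gives 1/(1 - c x) = sum_{k>=0} c^k x^k, so the coefficient of x^k is c^k.
Here c = 4 and k = 2.
Computing: 4^2 = 16

16


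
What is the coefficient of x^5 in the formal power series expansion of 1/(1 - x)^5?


The expansion 1/(1 - x)^r = sum_{k>=0} C(k + r - 1, r - 1) x^k follows from the multiset / negative-binomial theorem (or from repeated differentiation of the geometric series).
For r = 5 and k = 5:
C(9, 4) = 362880 / (24 * 120) = 126.

126


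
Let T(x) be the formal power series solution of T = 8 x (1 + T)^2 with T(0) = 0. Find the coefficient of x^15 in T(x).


Apply the Lagrange inversion formula: if T = 8 x * phi(T) with phi(t) = (1 + t)^2, then [x^n] T = 8^n * (1/n) [t^(n-1)] phi(t)^n = 8^n * (1/n) [t^(n-1)] (1 + t)^(2n) = 8^n * (1/n) C(2n, n-1).
Using the identity C(2n, n-1) = C(2n, n) * n / (n+1), the unscaled factor equals C(2n, n) / (n+1) = C_n, the n-th Catalan number.
For n = 15: C_15 = C(30, 15) / 16 = 155117520/16 = 9694845.
With the 8^15 = 35184372088832 factor, the coefficient is 35184372088832 * 9694845 = 341107033823552471040.

341107033823552471040


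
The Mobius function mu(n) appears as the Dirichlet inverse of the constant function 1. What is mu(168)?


168 has a squared prime factor, so mu(168) = 0.
Factorization reveals a repeated prime.

0


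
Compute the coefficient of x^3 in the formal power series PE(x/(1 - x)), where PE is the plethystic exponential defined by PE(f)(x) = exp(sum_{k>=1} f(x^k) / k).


For f(x) = x/(1 - x) we have
sum_{k>=1} f(x^k) / k = sum_{k>=1} (1/k) * x^k / (1 - x^k) = sum_{k, m >= 1} x^(k m) / k,
which after exponentiating simplifies to
PE(x/(1 - x)) = prod_{k>=1} 1 / (1 - x^k).
This is the generating function for the partition function p(n), so the coefficient of x^3 is p(3).
Computing p(3) by dynamic programming over parts 1, 2, ..., 3: p(3) = 3.

3


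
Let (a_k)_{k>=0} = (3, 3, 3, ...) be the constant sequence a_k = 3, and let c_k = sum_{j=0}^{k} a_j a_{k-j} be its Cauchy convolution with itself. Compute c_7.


Since a_j = 3 for all j >= 0, the convolution sum becomes
c_k = sum_{j=0}^{k} 3 * 3 = 9 * (k + 1).
Equivalently, the generating function of (a_k) is 3/(1 - x) and its square is 9/(1 - x)^2 = sum_{k>=0} 9(k + 1) x^k.
For k = 7: 9 * 8 = 72.

72


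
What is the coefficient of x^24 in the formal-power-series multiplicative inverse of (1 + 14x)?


The inverse is 1/(1 + 14x). Apply the geometric identity 1/(1 - y) = sum_{k>=0} y^k with y = -14x:
1/(1 + 14x) = sum_{k>=0} (-14)^k x^k.
So the coefficient of x^24 is (-14)^24 = 3214199700417740936751087616.

3214199700417740936751087616


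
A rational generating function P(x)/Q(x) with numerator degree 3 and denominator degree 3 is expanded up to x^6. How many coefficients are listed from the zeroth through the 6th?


Expanding up to x^6 gives the coefficients for x^0, x^1, ..., x^6.
That is 6 + 1 = 7 coefficients in total.

7


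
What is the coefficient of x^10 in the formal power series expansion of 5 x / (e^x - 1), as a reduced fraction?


The exponential generating function for Bernoulli numbers is
x / (e^x - 1) = sum_{k>=0} B_k x^k / k!.
So the coefficient of x^10 in 5 x / (e^x - 1) is 5 B_10 / 10!.
Computing: B_10 = 5/66, 10! = 3628800, giving
5 * 5/66 / 3628800 = 1/9580032.

1/9580032


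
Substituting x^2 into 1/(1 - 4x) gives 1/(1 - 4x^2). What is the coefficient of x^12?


The coefficient of x^(2m) in 1/(1 - 4x^2) is 4^m.
With n = 12 = 2*6, the coefficient is 4^6 = 4096.

4096


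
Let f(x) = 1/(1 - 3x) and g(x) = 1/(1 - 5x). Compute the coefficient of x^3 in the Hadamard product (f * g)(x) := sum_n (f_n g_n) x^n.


f has coefficients f_k = 3^k and g has coefficients g_k = 5^k, so the Hadamard product has coefficient (f*g)_k = 3^k * 5^k = 15^k.
For k = 3: 15^3 = 3375.

3375


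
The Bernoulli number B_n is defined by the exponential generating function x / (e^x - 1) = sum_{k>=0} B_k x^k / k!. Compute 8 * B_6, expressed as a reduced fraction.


Bernoulli numbers can also be computed recursively via B_0 = 1 and sum_{j=0}^{m} C(m+1, j) B_j = 0 for m >= 1. Odd-index Bernoulli numbers vanish for k >= 3.
Computing B_6 = 1/42, so 8 * B_6 = 8 * 1/42 = 4/21.

4/21


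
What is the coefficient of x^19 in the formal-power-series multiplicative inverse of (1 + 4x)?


The inverse is 1/(1 + 4x). Apply the geometric identity 1/(1 - y) = sum_{k>=0} y^k with y = -4x:
1/(1 + 4x) = sum_{k>=0} (-4)^k x^k.
So the coefficient of x^19 is (-4)^19 = -274877906944.

-274877906944


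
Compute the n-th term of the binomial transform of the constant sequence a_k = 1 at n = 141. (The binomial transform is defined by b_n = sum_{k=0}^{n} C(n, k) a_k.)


With a_k = 1 for all k, b_n = sum_{k=0}^{n} C(n, k) = 2^n by the binomial theorem.
For n = 141: 2^141 = 2787593149816327892691964784081045188247552.

2787593149816327892691964784081045188247552


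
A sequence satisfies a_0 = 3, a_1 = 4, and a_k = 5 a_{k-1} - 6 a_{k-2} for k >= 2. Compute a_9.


The characteristic equation is t^2 - 5 t + 6 = 0, with roots r_1 = 2 and r_2 = 3 (so c_1 = r_1 + r_2, c_2 = -r_1 r_2 as required).
One can use the closed form a_n = A r_1^n + B r_2^n, but direct iteration is more reliable:
a_0 = 3, a_1 = 4, a_2 = 2, a_3 = -14, a_4 = -82, a_5 = -326, a_6 = -1138, a_7 = -3734, a_8 = -11842, a_9 = -36806.
So a_9 = -36806.

-36806


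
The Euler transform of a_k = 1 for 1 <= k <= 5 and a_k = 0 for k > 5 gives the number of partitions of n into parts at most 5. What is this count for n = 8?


Partitions of 8 into parts at most 5:
Using generating function (1-x)^(-1)(1-x^2)^(-1)...(1-x^5)^(-1),
the coefficient of x^8 = 18

18


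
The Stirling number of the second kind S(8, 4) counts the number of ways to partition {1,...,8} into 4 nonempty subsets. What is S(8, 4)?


Using the explicit formula S(n,k) = (1/k!) sum_{j=0}^{k} (-1)^(k-j) C(k,j) j^n:
S(8, 4) = 1701
Equivalently, S(n,k) is n! times the coefficient of x^n in the EGF (e^x - 1)^k / k!.

1701


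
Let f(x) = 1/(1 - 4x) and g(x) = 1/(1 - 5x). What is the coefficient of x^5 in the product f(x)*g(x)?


The coefficient of x^n in f*g is the Cauchy product: sum_{k=0}^{n} a^k * b^(n-k).
With a=4, b=5, n=5:
sum_{k=0}^{5} 4^k * 5^(5-k)
= 11529

11529


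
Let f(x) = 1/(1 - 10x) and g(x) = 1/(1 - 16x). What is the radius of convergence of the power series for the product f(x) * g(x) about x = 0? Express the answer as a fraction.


The radius of 1/(1 - 10x) is 1/10 (nearest singularity at x = 1/10), and the radius of 1/(1 - 16x) is 1/16.
The product f(x)*g(x) = 1/((1 - 10x)(1 - 16x)) has singularities at both 1/10 and 1/16, so its radius of convergence is the distance to the nearest one:
min(1/10, 1/16) = 1/16.

1/16


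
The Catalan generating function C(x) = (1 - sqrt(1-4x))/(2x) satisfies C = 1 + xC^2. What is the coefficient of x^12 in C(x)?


Substituting x -> x scales the n-th coefficient by 1, so [x^12] C(x) = C_12.
C_12 = C(2*12, 12)/(13) = 2704156/13 = 208012.
= 208012.

208012


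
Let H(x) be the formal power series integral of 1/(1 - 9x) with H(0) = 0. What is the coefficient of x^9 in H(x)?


1/(1 - 9x) = sum_{k>=0} 9^k x^k. Integrating termwise with H(0) = 0:
H(x) = sum_{k>=0} 9^k x^(k+1) / (k+1) = sum_{m>=1} 9^(m-1) x^m / m.
For m = 9: 9^8/9 = 43046721/9 = 4782969.

4782969


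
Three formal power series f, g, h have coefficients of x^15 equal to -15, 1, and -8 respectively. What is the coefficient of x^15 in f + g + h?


Series addition is componentwise:
-15 + 1 + -8
= -22

-22


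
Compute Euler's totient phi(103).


phi(n) counts integers in [1, n] coprime to n. Using the multiplicative formula phi(n) = n * prod_{p | n} (1 - 1/p):
103 = 103, so
phi(103) = 103 * (1 - 1/103) = 102.

102


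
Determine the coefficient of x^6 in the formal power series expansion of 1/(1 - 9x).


The geometric series identity gives 1/(1 - c x) = sum_{k>=0} c^k x^k, so the coefficient of x^k is c^k.
Here c = 9 and k = 6.
Computing: 9^6 = 531441

531441


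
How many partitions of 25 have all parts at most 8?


Using the generating function (1-x)^(-1)(1-x^2)^(-1)...(1-x^8)^(-1),
the coefficient of x^25 counts these restricted partitions.
Result = 1090

1090


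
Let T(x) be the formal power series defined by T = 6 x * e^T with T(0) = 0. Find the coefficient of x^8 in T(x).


Apply the Lagrange inversion formula: if T = 6 x * phi(T) with phi(t) = e^t, then
[x^n] T = 6^n * (1/n) [t^(n-1)] phi(t)^n = 6^n * (1/n) [t^(n-1)] e^(n t) = 6^n * (1/n) * n^(n-1) / (n-1)! = 6^n * n^(n-1) / n!.
When c = 1 this is the Cayley count of rooted labeled trees on n vertices, divided by n!.
For n = 8: 6^8 * 8^7 / 8! = 1679616 * 2097152/40320 = 3057647616/35.

3057647616/35


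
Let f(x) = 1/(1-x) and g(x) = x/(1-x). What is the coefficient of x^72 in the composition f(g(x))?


First simplify the composition: f(g(x)) = 1/(1 - x/(1-x)) = (1-x)/((1-x) - x) = (1-x)/(1-2x).
Now extract the coefficient. Write (1-x)/(1-2x) = 1/(1-2x) - x/(1-2x).
The coefficient of x^n in 1/(1-2x) is 2^n, and in x/(1-2x) is 2^(n-1) (for n >= 1).
So the coefficient of x^72 is 2^72 - 2^71 = 4722366482869645213696 - 2361183241434822606848 = 2361183241434822606848.

2361183241434822606848


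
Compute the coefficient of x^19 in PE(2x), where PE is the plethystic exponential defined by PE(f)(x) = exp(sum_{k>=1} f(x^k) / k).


With f(x) = 2x, the exponent is sum_{k>=1} 2 x^k / k = 2 * (-ln(1 - x)). Exponentiating:
PE(2x) = exp(-2 ln(1 - x)) = 1/(1 - x)^2.
By the negative binomial expansion, [x^n] 1/(1 - x)^2 = C(n + 1, 1).
For n = 19: C(20, 1) = 20.

20


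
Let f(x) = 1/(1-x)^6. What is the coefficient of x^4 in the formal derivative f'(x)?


Differentiate: d/dx [ 1/(1-x)^r ] = r / (1-x)^(r+1).
Here r = 6, so f'(x) = 6 / (1-x)^7.
The expansion of 1/(1-x)^(r+1) has coefficient of x^n equal to C(n+r, r).
So the coefficient of x^4 in f'(x) is
6 * C(10, 6) = 6 * 210 = 1260

1260


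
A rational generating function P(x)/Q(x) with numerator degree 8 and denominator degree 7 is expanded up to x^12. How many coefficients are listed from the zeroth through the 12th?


Expanding up to x^12 gives the coefficients for x^0, x^1, ..., x^12.
That is 12 + 1 = 13 coefficients in total.

13


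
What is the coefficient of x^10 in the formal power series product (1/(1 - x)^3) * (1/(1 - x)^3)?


Combine the factors: (1/(1 - x)^3) * (1/(1 - x)^3) = 1/(1 - x)^6.
Then use 1/(1 - x)^r = sum_{k>=0} C(k + r - 1, r - 1) x^k with r = 6 and k = 10:
C(15, 5) = 3003.

3003


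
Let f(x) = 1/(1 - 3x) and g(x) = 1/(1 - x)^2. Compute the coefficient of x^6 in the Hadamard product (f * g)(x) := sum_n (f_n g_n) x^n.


f has coefficients f_k = 3^k. For g = 1/(1 - x)^2 the coefficient is g_k = C(k + 1, 1) = k + 1. The Hadamard coefficient is (f * g)_k = 3^k * (k + 1).
For k = 6: 3^6 * 7 = 729 * 7 = 5103.

5103


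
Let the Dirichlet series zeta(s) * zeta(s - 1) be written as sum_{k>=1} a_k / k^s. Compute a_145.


Convolution gives a_k = sum_{d | k} d * 1 = sum_{d | k} d = sigma(k), the sum of positive divisors of k.
For k = 145, the divisors are 1, 5, 29, 145, so
sigma(145) = 1 + 5 + 29 + 145 = 180.

180


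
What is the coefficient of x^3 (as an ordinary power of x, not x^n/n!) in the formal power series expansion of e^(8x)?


The exponential series is e^y = sum_{k>=0} y^k / k!. Substituting y = 8x gives
e^(8x) = sum_{k>=0} 8^k x^k / k!.
So the coefficient of x^n is a^n/n! with a = 8, n = 3:
8^3 / 3! = 512/6 = 256/3

256/3


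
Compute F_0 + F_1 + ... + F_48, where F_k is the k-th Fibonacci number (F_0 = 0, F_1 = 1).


Use the identity sum_{k=0}^{N} F_k = F_{N+2} - 1 (which follows from F_{k+2} - F_{k+1} = F_k). Then
sum_{k=0}^{48} F_k = (F_{50} - 1) - (F_{1} - 1) = F_{50} - F_{1}.
Computing: F_{50} = 12586269025, F_{1} = 1, so
Sum = 12586269025 - 1 = 12586269024.

12586269024


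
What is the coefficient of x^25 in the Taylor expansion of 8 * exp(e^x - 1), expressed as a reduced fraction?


exp(e^x - 1) = sum_{k>=0} Bell_k x^k / k!, where Bell_k is the k-th Bell number.
So the coefficient of x^25 is 8 * Bell_25 / 25!.
Computing: Bell_25 = 4638590332229999353 and 25! = 15511210043330985984000000, giving
8 * 4638590332229999353/15511210043330985984000000 = 356814640940769181/149146250416644096000000.

356814640940769181/149146250416644096000000


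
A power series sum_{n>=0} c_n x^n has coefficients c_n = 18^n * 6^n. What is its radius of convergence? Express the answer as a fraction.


By the root test (Cauchy-Hadamard), the radius is R = 1 / limsup_n |c_n|^(1/n).
Here |c_n|^(1/n) = (18^n * 6^n)^(1/n) = 18 * 6 = 108 for all n.
So R = 1/108 = 1/108.

1/108


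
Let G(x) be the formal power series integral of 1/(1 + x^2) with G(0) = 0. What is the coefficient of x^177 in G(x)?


1/(1 + x^2) = sum_{j>=0} (-1)^j x^(2j). Integrating termwise with G(0) = 0:
G(x) = sum_{j>=0} (-1)^j x^(2j+1) / (2j+1) = arctan(x).
Only odd powers are nonzero. For x^177 write 177 = 2*88 + 1, giving
(-1)^88 / 177 = 1/177 = 1/177.

1/177


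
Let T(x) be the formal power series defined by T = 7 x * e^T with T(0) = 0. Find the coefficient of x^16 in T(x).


Apply the Lagrange inversion formula: if T = 7 x * phi(T) with phi(t) = e^t, then
[x^n] T = 7^n * (1/n) [t^(n-1)] phi(t)^n = 7^n * (1/n) [t^(n-1)] e^(n t) = 7^n * (1/n) * n^(n-1) / (n-1)! = 7^n * n^(n-1) / n!.
When c = 1 this is the Cayley count of rooted labeled trees on n vertices, divided by n!.
For n = 16: 7^16 * 16^15 / 16! = 33232930569601 * 1152921504606846976/20922789888000 = 23862852954350227835322368/13030875.

23862852954350227835322368/13030875


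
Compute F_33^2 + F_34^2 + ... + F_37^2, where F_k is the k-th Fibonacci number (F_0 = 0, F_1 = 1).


There is a standard identity sum_{k=0}^{N} F_k^2 = F_N * F_{N+1} (proved inductively from the telescoping relation F_k^2 = F_k F_{k+1} - F_{k-1} F_k). Then
sum_{k=33}^{37} F_k^2 = F_37 F_38 - F_32 F_33.
Computing: F_37 = 24157817, F_38 = 39088169, F_32 = 2178309, F_33 = 3524578.
Sum = 24157817 * 39088169 - 2178309 * 3524578 = 936607213588471.

936607213588471


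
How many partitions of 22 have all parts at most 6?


Using the generating function (1-x)^(-1)(1-x^2)^(-1)...(1-x^6)^(-1),
the coefficient of x^22 counts these restricted partitions.
Result = 391

391


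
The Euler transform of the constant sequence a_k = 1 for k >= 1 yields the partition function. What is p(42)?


The Euler transform converts the sequence a_k = 1 into the number of integer partitions.
Using the recurrence or dynamic programming:
p(42) = 53174

53174


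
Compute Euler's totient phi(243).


phi(n) counts integers in [1, n] coprime to n. Using the multiplicative formula phi(n) = n * prod_{p | n} (1 - 1/p):
243 = 3^5, so
phi(243) = 243 * (1 - 1/3) = 162.

162


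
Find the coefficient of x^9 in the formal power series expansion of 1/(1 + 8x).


Write 1/(1 + c x) = 1/(1 - (-c) x) and apply the geometric-series identity
1/(1 - y) = sum_{k>=0} y^k to get 1/(1 + c x) = sum_{k>=0} (-c)^k x^k.
So the coefficient of x^k is (-c)^k = (-1)^k * c^k.
Here c = 8 and k = 9:
(-8)^9 = -1 * 134217728 = -134217728

-134217728


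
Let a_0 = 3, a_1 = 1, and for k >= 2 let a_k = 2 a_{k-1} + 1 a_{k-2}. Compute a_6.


Iterating the recurrence forward:
a_0 = 3
a_1 = 1
a_2 = 2*1 + 1*3 = 5
a_3 = 2*5 + 1*1 = 11
a_4 = 2*11 + 1*5 = 27
a_5 = 2*27 + 1*11 = 65
a_6 = 2*65 + 1*27 = 157
So a_6 = 157.

157


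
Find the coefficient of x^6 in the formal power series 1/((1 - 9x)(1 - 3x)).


By partial fractions or Cauchy convolution:
The coefficient equals sum_{k=0}^{6} 9^k * 3^(6-k).
= 796797

796797


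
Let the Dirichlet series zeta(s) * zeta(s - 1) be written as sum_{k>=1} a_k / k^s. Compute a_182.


Convolution gives a_k = sum_{d | k} d * 1 = sum_{d | k} d = sigma(k), the sum of positive divisors of k.
For k = 182, the divisors are 1, 2, 7, 13, 14, 26, 91, 182, so
sigma(182) = 1 + 2 + 7 + 13 + 14 + 26 + 91 + 182 = 336.

336


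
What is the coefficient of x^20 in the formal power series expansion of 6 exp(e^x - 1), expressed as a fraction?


exp(e^x - 1) is the exponential generating function for the Bell numbers Bell_k: exp(e^x - 1) = sum_{k>=0} Bell_k x^k / k!.
So the coefficient of x^20 in 6 exp(e^x - 1) is 6 Bell_20 / 20!.
Computing: Bell_20 = 51724158235372 and 20! = 2432902008176640000, giving
6 * 51724158235372/2432902008176640000 = 263898766507/2068794224640000.

263898766507/2068794224640000


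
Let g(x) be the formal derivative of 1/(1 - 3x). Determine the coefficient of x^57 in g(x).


Differentiate termwise: d/dx sum_{k>=0} 3^k x^k = sum_{k>=1} k 3^k x^(k-1) = sum_{j>=0} (j+1) 3^(j+1) x^j.
Equivalently, d/dx [1/(1 - 3x)] = 3/(1 - 3x)^2.
For j = 57: 58 * 3^58 = 58 * 4710128697246244834921603689 = 273187464440282200425453013962.

273187464440282200425453013962


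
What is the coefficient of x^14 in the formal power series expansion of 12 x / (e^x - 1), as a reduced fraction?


The exponential generating function for Bernoulli numbers is
x / (e^x - 1) = sum_{k>=0} B_k x^k / k!.
So the coefficient of x^14 in 12 x / (e^x - 1) is 12 B_14 / 14!.
Computing: B_14 = 7/6, 14! = 87178291200, giving
12 * 7/6 / 87178291200 = 1/6227020800.

1/6227020800


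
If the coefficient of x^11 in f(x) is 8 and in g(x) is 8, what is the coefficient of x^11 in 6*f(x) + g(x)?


Scalar multiplication scales coefficients: 6 * 8 = 48.
Then add the g coefficient: 48 + 8
= 56

56


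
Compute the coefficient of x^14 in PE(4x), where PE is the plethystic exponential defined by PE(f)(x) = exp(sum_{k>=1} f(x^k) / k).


With f(x) = 4x, the exponent is sum_{k>=1} 4 x^k / k = 4 * (-ln(1 - x)). Exponentiating:
PE(4x) = exp(-4 ln(1 - x)) = 1/(1 - x)^4.
By the negative binomial expansion, [x^n] 1/(1 - x)^4 = C(n + 3, 3).
For n = 14: C(17, 3) = 680.

680


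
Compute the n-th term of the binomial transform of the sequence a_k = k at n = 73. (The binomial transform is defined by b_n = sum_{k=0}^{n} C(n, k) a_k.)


With a_k = k, b_n = sum_{k=0}^{n} C(n, k) k. Using k * C(n, k) = n * C(n-1, k-1) gives b_n = n * sum_{k>=1} C(n-1, k-1) = n * 2^(n-1).
For n = 73: 73 * 2^72 = 73 * 4722366482869645213696 = 344732753249484100599808.

344732753249484100599808


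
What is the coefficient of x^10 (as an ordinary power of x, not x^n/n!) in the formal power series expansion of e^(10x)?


The exponential series is e^y = sum_{k>=0} y^k / k!. Substituting y = 10x gives
e^(10x) = sum_{k>=0} 10^k x^k / k!.
So the coefficient of x^n is a^n/n! with a = 10, n = 10:
10^10 / 10! = 10000000000/3628800 = 1562500/567

1562500/567


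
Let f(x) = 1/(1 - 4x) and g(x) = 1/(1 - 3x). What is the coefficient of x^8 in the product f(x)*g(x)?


The coefficient of x^n in f*g is the Cauchy product: sum_{k=0}^{n} a^k * b^(n-k).
With a=4, b=3, n=8:
sum_{k=0}^{8} 4^k * 3^(8-k)
= 242461

242461


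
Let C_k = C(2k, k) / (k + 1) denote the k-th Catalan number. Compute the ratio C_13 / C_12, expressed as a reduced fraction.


Using C_k = (2k)! / (k! (k+1)!), the ratio C_{k+1}/C_k simplifies to
C_{k+1}/C_k = [(2k+2)! / ((k+1)! (k+2)!)] * [k! (k+1)! / (2k)!]
 = (2k+2)(2k+1) / ((k+1)(k+2)) = 2(2k+1) / (k+2).
For k = 12: 2(2*12 + 1) / (12 + 2) = 50/14 = 25/7.

25/7


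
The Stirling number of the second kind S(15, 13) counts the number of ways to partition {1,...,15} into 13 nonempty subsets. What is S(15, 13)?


Using the explicit formula S(n,k) = (1/k!) sum_{j=0}^{k} (-1)^(k-j) C(k,j) j^n:
S(15, 13) = 4550
Equivalently, S(n,k) is n! times the coefficient of x^n in the EGF (e^x - 1)^k / k!.

4550


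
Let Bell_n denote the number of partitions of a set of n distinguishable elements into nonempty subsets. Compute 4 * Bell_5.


Bell_5 can be computed from the Bell triangle or from Dobinski's identity Bell_n = (1/e) * sum_{k>=0} k^n / k!.
Computing Bell_5 = 52.
Then 4 * 52 = 208.

208


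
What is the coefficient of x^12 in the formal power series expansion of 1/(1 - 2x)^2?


The general identity 1/(1 - c x)^r = sum_{k>=0} c^k C(k + r - 1, r - 1) x^k follows by substituting y = c x into 1/(1 - y)^r = sum_{k>=0} C(k + r - 1, r - 1) y^k.
For c = 2, r = 2, k = 12:
2^12 * C(13, 1) = 4096 * 13 = 53248.

53248


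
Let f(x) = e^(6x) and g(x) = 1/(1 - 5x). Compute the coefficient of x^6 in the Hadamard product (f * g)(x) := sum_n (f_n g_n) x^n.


Expanding: f_k = 6^k/k! (from e^(6x)) and g_k = 5^k (from 1/(1 - 5x)). So the Hadamard coefficient (f * g)_k = 6^k 5^k / k! = (30)^k / k!.
For k = 6: 30^6/6! = 729000000/720 = 1012500.

1012500


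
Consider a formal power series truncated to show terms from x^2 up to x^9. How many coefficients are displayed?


From x^2 to x^9 inclusive, the count is 9 - 2 + 1 = 8.

8


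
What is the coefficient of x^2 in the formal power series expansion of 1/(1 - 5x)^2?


The general identity 1/(1 - c x)^r = sum_{k>=0} c^k C(k + r - 1, r - 1) x^k follows by substituting y = c x into 1/(1 - y)^r = sum_{k>=0} C(k + r - 1, r - 1) y^k.
For c = 5, r = 2, k = 2:
5^2 * C(3, 1) = 25 * 3 = 75.

75


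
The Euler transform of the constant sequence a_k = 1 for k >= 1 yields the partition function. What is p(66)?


The Euler transform converts the sequence a_k = 1 into the number of integer partitions.
Using the recurrence or dynamic programming:
p(66) = 2323520

2323520


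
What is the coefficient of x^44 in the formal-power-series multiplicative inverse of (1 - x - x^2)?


Let the inverse be f(x) = sum_{k>=0} a_k x^k. From f(x) * (1 - x - x^2) = 1 and matching coefficients:
 x^0: a_0 = 1.
 x^1: a_1 - a_0 = 0, so a_1 = 1.
 x^k (k >= 2): a_k - a_{k-1} - a_{k-2} = 0, i.e. a_k = a_{k-1} + a_{k-2}.
This is the Fibonacci-type recurrence shifted so that a_0 = a_1 = 1.
Iterating: a_0=1, a_1=1, a_2=2, a_3=3, a_4=5, a_5=8, a_6=13, a_7=21, a_8=34, a_9=55, ...
a_44 = 1134903170.

1134903170


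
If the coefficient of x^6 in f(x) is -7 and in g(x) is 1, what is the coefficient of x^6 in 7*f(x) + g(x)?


Scalar multiplication scales coefficients: 7 * -7 = -49.
Then add the g coefficient: -49 + 1
= -48

-48


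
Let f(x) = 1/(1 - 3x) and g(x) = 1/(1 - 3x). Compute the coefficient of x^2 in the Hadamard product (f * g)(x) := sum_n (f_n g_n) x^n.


f has coefficients f_k = 3^k and g has coefficients g_k = 3^k, so the Hadamard product has coefficient (f*g)_k = 3^k * 3^k = 9^k.
For k = 2: 9^2 = 81.

81


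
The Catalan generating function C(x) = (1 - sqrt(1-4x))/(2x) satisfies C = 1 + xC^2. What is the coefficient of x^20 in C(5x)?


Substituting x -> 5x scales the n-th coefficient by 5^n, so [x^20] C(5x) = 5^20 * C_20.
C_20 = C(2*20, 20)/(21) = 137846528820/21 = 6564120420.
So 5^20 * 6564120420 = 95367431640625 * 6564120420 = 626003305435180664062500.

626003305435180664062500


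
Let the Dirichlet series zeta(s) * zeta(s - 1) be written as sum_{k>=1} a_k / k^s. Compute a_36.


Convolution gives a_k = sum_{d | k} d * 1 = sum_{d | k} d = sigma(k), the sum of positive divisors of k.
For k = 36, the divisors are 1, 2, 3, 4, 6, 9, 12, 18, 36, so
sigma(36) = 1 + 2 + 3 + 4 + 6 + 9 + 12 + 18 + 36 = 91.

91


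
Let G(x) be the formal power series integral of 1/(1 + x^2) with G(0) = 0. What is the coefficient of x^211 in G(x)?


1/(1 + x^2) = sum_{j>=0} (-1)^j x^(2j). Integrating termwise with G(0) = 0:
G(x) = sum_{j>=0} (-1)^j x^(2j+1) / (2j+1) = arctan(x).
Only odd powers are nonzero. For x^211 write 211 = 2*105 + 1, giving
(-1)^105 / 211 = -1/211 = -1/211.

-1/211


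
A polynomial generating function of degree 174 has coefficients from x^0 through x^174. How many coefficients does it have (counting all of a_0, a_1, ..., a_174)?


A polynomial of degree 174 takes the form a_0 + a_1 x + ... + a_174 x^174.
The number of coefficients is 174 + 1 = 175.

175


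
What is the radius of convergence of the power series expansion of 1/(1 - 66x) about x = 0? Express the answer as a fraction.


Expanding 1/(1 - 66x) = sum_{k>=0} 66^k x^k, the series converges when |66x| < 1, i.e., |x| < 1/66.
So the radius of convergence is 1/66 = 1/66.

1/66


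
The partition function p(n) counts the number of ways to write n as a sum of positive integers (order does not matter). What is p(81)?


Using the generating function prod_{k>=1} 1/(1-x^k), we compute p(81).
By dynamic programming over parts 1 through 81:
p(81) = 18004327

18004327


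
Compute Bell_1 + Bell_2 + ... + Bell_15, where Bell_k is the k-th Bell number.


Recall Bell_k counts set partitions of a k-set (with Bell_0 = 1 by convention).
Bell_1 through Bell_15: 1, 2, 5, 15, 52, 203, 877, 4140, 21147, 115975, 678570, 4213597, 27644437, 190899322, 1382958545
Sum = 1 + 2 + 5 + 15 + 52 + 203 + 877 + 4140 + 21147 + 115975 + 678570 + 4213597 + 27644437 + 190899322 + 1382958545 = 1606536888.

1606536888


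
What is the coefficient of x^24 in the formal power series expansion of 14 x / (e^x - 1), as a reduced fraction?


The exponential generating function for Bernoulli numbers is
x / (e^x - 1) = sum_{k>=0} B_k x^k / k!.
So the coefficient of x^24 in 14 x / (e^x - 1) is 14 B_24 / 24!.
Computing: B_24 = -236364091/2730, 24! = 620448401733239439360000, giving
14 * -236364091/2730 / 620448401733239439360000 = -236364091/120987438337981690675200000.

-236364091/120987438337981690675200000


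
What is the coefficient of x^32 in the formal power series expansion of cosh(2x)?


The Maclaurin series is cosh(t) = sum_{m>=0} t^(2m) / (2m)!, so substituting t = 2x, only even powers of x are nonzero, with coefficient of x^(2m) equal to 2^(2m) / (2m)!.
For x^32 the coefficient is 2^32/32! = 4294967296/263130836933693530167218012160000000 = 2/122529844256906551386796875.

2/122529844256906551386796875


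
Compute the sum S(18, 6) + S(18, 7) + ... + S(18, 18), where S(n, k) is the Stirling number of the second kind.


By definition, S(n, k) counts partitions of an n-set into exactly k nonempty blocks.
Computing row n = 18 for k = 6..18:
S(18, k): 110687251039, 197462483400, 189036065010, 106175395755, 37112163803, 8391004908, 1256328866, 125854638, 8408778, 367200, 9996, 153, 1
Sum = 650255333547.

650255333547


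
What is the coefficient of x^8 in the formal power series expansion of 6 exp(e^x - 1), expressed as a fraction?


exp(e^x - 1) is the exponential generating function for the Bell numbers Bell_k: exp(e^x - 1) = sum_{k>=0} Bell_k x^k / k!.
So the coefficient of x^8 in 6 exp(e^x - 1) is 6 Bell_8 / 8!.
Computing: Bell_8 = 4140 and 8! = 40320, giving
6 * 4140/40320 = 69/112.

69/112


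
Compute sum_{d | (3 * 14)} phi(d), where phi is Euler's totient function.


First, 3 * 14 = 42. One classical identity is sum_{d | n} phi(d) = n (each k in [1, n] has a unique gcd with n, and among the k's with gcd(k, n) = n/d there are phi(d) of them). So the sum equals 42. We also verify directly:
Divisors of 42: 1, 2, 3, 6, 7, 14, 21, 42.
phi values: 1, 1, 2, 2, 6, 6, 12, 12.
Sum = 42.

42


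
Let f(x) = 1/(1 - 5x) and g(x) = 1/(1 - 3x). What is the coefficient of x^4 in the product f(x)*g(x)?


The coefficient of x^n in f*g is the Cauchy product: sum_{k=0}^{n} a^k * b^(n-k).
With a=5, b=3, n=4:
sum_{k=0}^{4} 5^k * 3^(4-k)
= 1441

1441


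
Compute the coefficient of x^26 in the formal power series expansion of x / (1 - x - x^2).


Let f(x) = sum_{k>=0} a_k x^k. Multiplying f(x) * (1 - x - x^2) = x and matching coefficients gives a_0 = 0, a_1 = 1, and a_k = a_{k-1} + a_{k-2} for k >= 2. These are the Fibonacci numbers F_k.
Iterating from F_0 = 0, F_1 = 1:
F_0=0, F_1=1, F_2=1, F_3=2, F_4=3, F_5=5, F_6=8, F_7=13, F_8=21, F_9=34, ...
F_26 = 121393.

121393


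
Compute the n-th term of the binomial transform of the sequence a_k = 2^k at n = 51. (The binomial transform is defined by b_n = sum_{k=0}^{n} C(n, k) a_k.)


With a_k = 2^k, b_n = sum_{k=0}^{n} C(n, k) 2^k = (1 + 2)^n by the binomial theorem.
For n = 51: (1 + 2)^51 = 3^51 = 2153693963075557766310747.

2153693963075557766310747


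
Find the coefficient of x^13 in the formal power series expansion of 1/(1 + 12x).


Write 1/(1 + c x) = 1/(1 - (-c) x) and apply the geometric-series identity
1/(1 - y) = sum_{k>=0} y^k to get 1/(1 + c x) = sum_{k>=0} (-c)^k x^k.
So the coefficient of x^k is (-c)^k = (-1)^k * c^k.
Here c = 12 and k = 13:
(-12)^13 = -1 * 106993205379072 = -106993205379072

-106993205379072


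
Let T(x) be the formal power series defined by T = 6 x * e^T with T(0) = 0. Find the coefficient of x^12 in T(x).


Apply the Lagrange inversion formula: if T = 6 x * phi(T) with phi(t) = e^t, then
[x^n] T = 6^n * (1/n) [t^(n-1)] phi(t)^n = 6^n * (1/n) [t^(n-1)] e^(n t) = 6^n * (1/n) * n^(n-1) / (n-1)! = 6^n * n^(n-1) / n!.
When c = 1 this is the Cayley count of rooted labeled trees on n vertices, divided by n!.
For n = 12: 6^12 * 12^11 / 12! = 2176782336 * 743008370688/479001600 = 6499837226778624/1925.

6499837226778624/1925


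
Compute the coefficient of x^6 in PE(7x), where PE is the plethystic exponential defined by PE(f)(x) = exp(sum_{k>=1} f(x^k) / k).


With f(x) = 7x, the exponent is sum_{k>=1} 7 x^k / k = 7 * (-ln(1 - x)). Exponentiating:
PE(7x) = exp(-7 ln(1 - x)) = 1/(1 - x)^7.
By the negative binomial expansion, [x^n] 1/(1 - x)^7 = C(n + 6, 6).
For n = 6: C(12, 6) = 924.

924


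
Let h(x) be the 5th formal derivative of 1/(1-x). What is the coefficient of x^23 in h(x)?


Differentiating 5 times: d^5/dx^5 [1/(1-x)] = 5!/(1-x)^6.
The expansion 1/(1-x)^6 = sum_{k>=0} C(k+5, 5) x^k, so the coefficient of x^n in 5!/(1-x)^6 is 5! * C(n+5, 5).
For n = 23: 120 * C(28, 5) = 120 * 98280 = 11793600

11793600


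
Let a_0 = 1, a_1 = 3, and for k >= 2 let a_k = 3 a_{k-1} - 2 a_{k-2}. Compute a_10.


Iterating the recurrence forward:
a_0 = 1
a_1 = 3
a_2 = 3*3 - 2*1 = 7
a_3 = 3*7 - 2*3 = 15
a_4 = 3*15 - 2*7 = 31
a_5 = 3*31 - 2*15 = 63
a_6 = 3*63 - 2*31 = 127
a_7 = 3*127 - 2*63 = 255
a_8 = 3*255 - 2*127 = 511
a_9 = 3*511 - 2*255 = 1023
a_10 = 3*1023 - 2*511 = 2047
So a_10 = 2047.

2047


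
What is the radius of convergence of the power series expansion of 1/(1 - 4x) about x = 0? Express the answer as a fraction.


Expanding 1/(1 - 4x) = sum_{k>=0} 4^k x^k, the series converges when |4x| < 1, i.e., |x| < 1/4.
So the radius of convergence is 1/4 = 1/4.

1/4


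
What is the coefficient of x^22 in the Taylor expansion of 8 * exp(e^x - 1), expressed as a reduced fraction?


exp(e^x - 1) = sum_{k>=0} Bell_k x^k / k!, where Bell_k is the k-th Bell number.
So the coefficient of x^22 is 8 * Bell_22 / 22!.
Computing: Bell_22 = 4506715738447323 and 22! = 1124000727777607680000, giving
8 * 4506715738447323/1124000727777607680000 = 88366975263673/2754903744552960000.

88366975263673/2754903744552960000


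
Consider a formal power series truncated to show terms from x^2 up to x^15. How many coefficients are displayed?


From x^2 to x^15 inclusive, the count is 15 - 2 + 1 = 14.

14


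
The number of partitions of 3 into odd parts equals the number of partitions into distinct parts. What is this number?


Computing partitions of 3 into odd parts (1, 3, 5, ...):
Using the generating function prod_{k>=0} 1/(1-x^(2k+1)),
the count is 2

2


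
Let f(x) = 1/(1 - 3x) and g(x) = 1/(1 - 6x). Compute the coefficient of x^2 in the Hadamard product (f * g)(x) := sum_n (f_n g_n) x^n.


f has coefficients f_k = 3^k and g has coefficients g_k = 6^k, so the Hadamard product has coefficient (f*g)_k = 3^k * 6^k = 18^k.
For k = 2: 18^2 = 324.

324


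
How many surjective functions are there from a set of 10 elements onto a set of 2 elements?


By inclusion-exclusion on which target elements are missed, the number of surjections from an n-set onto a k-set is
surj(n, k) = sum_{j=0}^{k} (-1)^j C(k, j) (k - j)^n.
Equivalently surj(n, k) = k! * S(n, k), where S(n, k) is the Stirling number of the second kind.
For n = 10, k = 2:
S(10, 2) = 511, so
surj = 2! * 511 = 2 * 511 = 1022.

1022


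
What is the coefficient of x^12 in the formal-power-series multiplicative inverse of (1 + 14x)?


The inverse is 1/(1 + 14x). Apply the geometric identity 1/(1 - y) = sum_{k>=0} y^k with y = -14x:
1/(1 + 14x) = sum_{k>=0} (-14)^k x^k.
So the coefficient of x^12 is (-14)^12 = 56693912375296.

56693912375296


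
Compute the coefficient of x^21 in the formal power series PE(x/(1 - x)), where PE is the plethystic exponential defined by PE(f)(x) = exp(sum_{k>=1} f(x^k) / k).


For f(x) = x/(1 - x) we have
sum_{k>=1} f(x^k) / k = sum_{k>=1} (1/k) * x^k / (1 - x^k) = sum_{k, m >= 1} x^(k m) / k,
which after exponentiating simplifies to
PE(x/(1 - x)) = prod_{k>=1} 1 / (1 - x^k).
This is the generating function for the partition function p(n), so the coefficient of x^21 is p(21).
Computing p(21) by dynamic programming over parts 1, 2, ..., 21: p(21) = 792.

792


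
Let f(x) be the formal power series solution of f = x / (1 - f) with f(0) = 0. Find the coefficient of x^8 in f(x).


Apply Lagrange inversion: f = x * phi(f) with phi(t) = 1/(1 - t), so
[x^n] f = (1/n) [t^(n-1)] phi(t)^n = (1/n) [t^(n-1)] (1 - t)^(-n) = (1/n) C(2n - 2, n - 1) = C_{n-1}.
For n = 8: C_7 = C(14, 7) / 8 = 3432/8 = 429 = 429.

429


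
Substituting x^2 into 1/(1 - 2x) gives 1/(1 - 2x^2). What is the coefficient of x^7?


Since 1/(1 - 2x^2) only has even powers of x,
the coefficient of x^7 (odd) is 0.

0


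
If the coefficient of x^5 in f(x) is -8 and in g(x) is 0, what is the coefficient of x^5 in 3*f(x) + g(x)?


Scalar multiplication scales coefficients: 3 * -8 = -24.
Then add the g coefficient: -24 + 0
= -24

-24


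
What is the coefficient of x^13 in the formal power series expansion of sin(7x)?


The Maclaurin series is sin(t) = sum_{k>=0} (-1)^k t^(2k+1) / (2k+1)!, so substituting t = 7x, only odd powers of x are nonzero, with coefficient of x^(2k+1) equal to (-1)^k 7^(2k+1) / (2k+1)!.
Write 13 = 2*6 + 1, giving the coefficient (-1)^6 * 7^13 / 13! = 96889010407/6227020800 = 13841287201/889574400.

13841287201/889574400


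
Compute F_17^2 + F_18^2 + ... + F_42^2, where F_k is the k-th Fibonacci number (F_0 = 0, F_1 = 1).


There is a standard identity sum_{k=0}^{N} F_k^2 = F_N * F_{N+1} (proved inductively from the telescoping relation F_k^2 = F_k F_{k+1} - F_{k-1} F_k). Then
sum_{k=17}^{42} F_k^2 = F_42 F_43 - F_16 F_17.
Computing: F_42 = 267914296, F_43 = 433494437, F_16 = 987, F_17 = 1597.
Sum = 267914296 * 433494437 - 987 * 1597 = 116139356907195113.

116139356907195113


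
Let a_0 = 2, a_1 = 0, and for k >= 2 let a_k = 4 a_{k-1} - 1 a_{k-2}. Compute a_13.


Iterating the recurrence forward:
a_0 = 2
a_1 = 0
a_2 = 4*0 - 1*2 = -2
a_3 = 4*-2 - 1*0 = -8
a_4 = 4*-8 - 1*-2 = -30
a_5 = 4*-30 - 1*-8 = -112
a_6 = 4*-112 - 1*-30 = -418
a_7 = 4*-418 - 1*-112 = -1560
a_8 = 4*-1560 - 1*-418 = -5822
a_9 = 4*-5822 - 1*-1560 = -21728
a_10 = 4*-21728 - 1*-5822 = -81090
a_11 = 4*-81090 - 1*-21728 = -302632
a_12 = 4*-302632 - 1*-81090 = -1129438
a_13 = 4*-1129438 - 1*-302632 = -4215120
So a_13 = -4215120.

-4215120


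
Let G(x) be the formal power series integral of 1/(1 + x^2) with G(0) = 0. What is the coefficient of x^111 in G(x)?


1/(1 + x^2) = sum_{j>=0} (-1)^j x^(2j). Integrating termwise with G(0) = 0:
G(x) = sum_{j>=0} (-1)^j x^(2j+1) / (2j+1) = arctan(x).
Only odd powers are nonzero. For x^111 write 111 = 2*55 + 1, giving
(-1)^55 / 111 = -1/111 = -1/111.

-1/111


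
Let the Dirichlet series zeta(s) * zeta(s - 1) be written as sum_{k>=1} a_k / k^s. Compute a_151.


Convolution gives a_k = sum_{d | k} d * 1 = sum_{d | k} d = sigma(k), the sum of positive divisors of k.
For k = 151, the divisors are 1, 151, so
sigma(151) = 1 + 151 = 152.

152


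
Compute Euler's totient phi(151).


phi(n) counts integers in [1, n] coprime to n. Using the multiplicative formula phi(n) = n * prod_{p | n} (1 - 1/p):
151 = 151, so
phi(151) = 151 * (1 - 1/151) = 150.

150


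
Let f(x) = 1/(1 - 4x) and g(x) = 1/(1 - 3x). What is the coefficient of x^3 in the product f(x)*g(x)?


The coefficient of x^n in f*g is the Cauchy product: sum_{k=0}^{n} a^k * b^(n-k).
With a=4, b=3, n=3:
sum_{k=0}^{3} 4^k * 3^(3-k)
= 175

175


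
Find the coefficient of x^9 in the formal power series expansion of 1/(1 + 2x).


Write 1/(1 + c x) = 1/(1 - (-c) x) and apply the geometric-series identity
1/(1 - y) = sum_{k>=0} y^k to get 1/(1 + c x) = sum_{k>=0} (-c)^k x^k.
So the coefficient of x^k is (-c)^k = (-1)^k * c^k.
Here c = 2 and k = 9:
(-2)^9 = -1 * 512 = -512

-512


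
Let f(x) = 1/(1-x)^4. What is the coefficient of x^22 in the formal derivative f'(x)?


Differentiate: d/dx [ 1/(1-x)^r ] = r / (1-x)^(r+1).
Here r = 4, so f'(x) = 4 / (1-x)^5.
The expansion of 1/(1-x)^(r+1) has coefficient of x^n equal to C(n+r, r).
So the coefficient of x^22 in f'(x) is
4 * C(26, 4) = 4 * 14950 = 59800

59800
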